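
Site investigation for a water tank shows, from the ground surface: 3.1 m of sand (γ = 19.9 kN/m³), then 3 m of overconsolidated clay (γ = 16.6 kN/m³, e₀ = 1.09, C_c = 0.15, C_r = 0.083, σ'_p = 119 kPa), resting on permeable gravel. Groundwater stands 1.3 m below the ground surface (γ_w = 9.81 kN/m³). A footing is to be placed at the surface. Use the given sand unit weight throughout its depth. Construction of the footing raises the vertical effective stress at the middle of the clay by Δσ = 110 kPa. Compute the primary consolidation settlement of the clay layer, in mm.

S_c ≈ 70.8 mm

Mid-depth of clay below the ground surface: z = 3.1 + 3/2 = 4.6 m.
Total vertical stress at mid-clay: σ_v = 19.9×3.1 + 16.6×1.5 = 86.59 kPa.
Pore pressure: u = 9.81×(4.6 − 1.3) = 32.373 kPa.
Initial effective stress: σ'_0 = σ_v − u = 86.59 − 32.373 = 54.217 kPa.
Final effective stress: σ'_f = 54.217 + 110 = 164.22 kPa.
σ'_f = 164.22 > σ'_p = 119 kPa, so the stress path crosses the preconsolidation pressure — recompression up to σ'_p, then virgin compression beyond:
S_c = H/(1+e₀)·[C_r·log₁₀(σ'_p/σ'_0) + C_c·log₁₀(σ'_f/σ'_p)]
    = 3/2.09 × [0.083×log₁₀(119/54.217) + 0.15×log₁₀(164.22/119)]
    = 1.4354 × [0.028337 + 0.020982] = 0.07079 m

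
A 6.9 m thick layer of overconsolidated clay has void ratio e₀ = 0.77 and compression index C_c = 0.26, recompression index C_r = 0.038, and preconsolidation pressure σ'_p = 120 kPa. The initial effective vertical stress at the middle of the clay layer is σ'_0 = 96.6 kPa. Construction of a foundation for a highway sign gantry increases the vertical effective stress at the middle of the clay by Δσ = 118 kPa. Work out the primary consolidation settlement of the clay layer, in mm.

S_c ≈ 270 mm

Final effective stress: σ'_f = 96.6 + 118 = 214.6 kPa.
σ'_f = 214.6 > σ'_p = 120 kPa, so the stress path crosses the preconsolidation pressure — recompression up to σ'_p, then virgin compression beyond:
S_c = H/(1+e₀)·[C_r·log₁₀(σ'_p/σ'_0) + C_c·log₁₀(σ'_f/σ'_p)]
    = 6.9/1.77 × [0.038×log₁₀(120/96.6) + 0.26×log₁₀(214.6/120)]
    = 3.8983 × [0.0035798 + 0.065637] = 0.2698 m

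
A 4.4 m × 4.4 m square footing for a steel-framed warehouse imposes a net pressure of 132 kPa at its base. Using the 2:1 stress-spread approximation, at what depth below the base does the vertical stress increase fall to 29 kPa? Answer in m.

2:1 spreading — at depth z the loaded area has grown by z in each plan dimension:
qB²/(B+z)² = Δσ_z ⇒ z = B(√(q/Δσ_z) − 1) = 4.4×(√(132/29) − 1) = 4.987 m

z ≈ 4.99 m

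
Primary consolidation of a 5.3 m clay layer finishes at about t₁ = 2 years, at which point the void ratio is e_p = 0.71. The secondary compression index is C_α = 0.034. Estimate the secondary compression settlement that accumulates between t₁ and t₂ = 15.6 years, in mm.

Secondary compression: S_s = C_α·H/(1+e_p)·log₁₀(t₂/t₁)
S_s = 0.034×5.3/(1+0.71)×log₁₀(15.6/2)
    = 0.1054 × 0.8921 = 0.09401 m

S_s ≈ 94 mm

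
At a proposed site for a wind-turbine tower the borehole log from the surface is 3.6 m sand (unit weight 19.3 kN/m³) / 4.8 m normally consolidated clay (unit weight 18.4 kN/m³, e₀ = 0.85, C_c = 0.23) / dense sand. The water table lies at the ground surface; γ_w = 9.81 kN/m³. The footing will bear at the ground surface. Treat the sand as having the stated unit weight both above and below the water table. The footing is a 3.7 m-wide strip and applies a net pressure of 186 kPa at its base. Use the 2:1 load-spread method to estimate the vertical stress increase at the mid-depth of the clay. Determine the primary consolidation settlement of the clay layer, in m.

Mid-depth of clay below the ground surface: z = 3.6 + 4.8/2 = 6 m.
Total vertical stress at mid-clay: σ_v = 19.3×3.6 + 18.4×2.4 = 113.64 kPa.
Pore pressure: u = 9.81×(6 − 0) = 58.86 kPa.
Initial effective stress: σ'_0 = σ_v − u = 113.64 − 58.86 = 54.78 kPa.
Stress increase at mid-clay by the 2:1 spreading method:
Δσ = qB/(B+z) = 186×3.7/(3.7+6) = 70.948 kPa
Final effective stress: σ'_f = σ'_0 + Δσ = 54.78 + 70.948 = 125.73 kPa.
Normally consolidated clay, so the full stress increment lies on the virgin compression line:
S_c = C_c·H/(1+e₀)·log₁₀(σ'_f/σ'_0) = 0.23×4.8/(1+0.85)×log₁₀(125.73/54.78)
    = 0.59676 × 0.36082 = 0.2153 m

S_c ≈ 0.215 m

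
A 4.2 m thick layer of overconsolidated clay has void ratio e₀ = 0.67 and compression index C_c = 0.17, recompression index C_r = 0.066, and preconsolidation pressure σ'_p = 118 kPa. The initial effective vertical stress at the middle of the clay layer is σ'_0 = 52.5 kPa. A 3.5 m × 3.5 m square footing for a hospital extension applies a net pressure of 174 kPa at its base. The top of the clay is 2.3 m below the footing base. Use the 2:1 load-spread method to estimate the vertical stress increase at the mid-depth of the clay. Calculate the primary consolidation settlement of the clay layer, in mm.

Mid-depth of clay below the footing base: z = 2.3 + 4.2/2 = 4.4 m.
Stress increase at mid-clay by the 2:1 spreading method:
Δσ = qBL/((B+z)(L+z)) = 174×3.5×3.5/((3.5+4.4)(3.5+4.4)) = 34.153 kPa
Final effective stress: σ'_f = 52.5 + 34.153 = 86.653 kPa.
σ'_f = 86.653 ≤ σ'_p = 118 kPa, so the clay remains overconsolidated and only the recompression index applies:
S_c = C_r·H/(1+e₀)·log₁₀(σ'_f/σ'_0) = 0.066×4.2/1.67×log₁₀(86.653/52.5)
    = 0.16599 × 0.21762 = 0.03612 m

S_c ≈ 36.1 mm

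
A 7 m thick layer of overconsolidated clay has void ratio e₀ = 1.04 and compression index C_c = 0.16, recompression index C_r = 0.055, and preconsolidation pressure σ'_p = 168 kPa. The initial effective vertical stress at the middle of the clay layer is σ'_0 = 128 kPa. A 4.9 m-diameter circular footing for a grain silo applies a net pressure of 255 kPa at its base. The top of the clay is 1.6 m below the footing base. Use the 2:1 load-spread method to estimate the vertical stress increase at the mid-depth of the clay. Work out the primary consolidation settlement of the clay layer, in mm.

Mid-depth of clay below the footing base: z = 1.6 + 7/2 = 5.1 m.
Stress increase at mid-clay by the 2:1 spreading method:
Δσ ≈ qD²/(D+z)² = 255×4.9²/(4.9+5.1)² = 61.226 kPa
Final effective stress: σ'_f = 128 + 61.226 = 189.23 kPa.
σ'_f = 189.23 > σ'_p = 168 kPa, so the stress path crosses the preconsolidation pressure — recompression up to σ'_p, then virgin compression beyond:
S_c = H/(1+e₀)·[C_r·log₁₀(σ'_p/σ'_0) + C_c·log₁₀(σ'_f/σ'_p)]
    = 7/2.04 × [0.055×log₁₀(168/128) + 0.16×log₁₀(189.23/168)]
    = 3.4314 × [0.0064955 + 0.0082689] = 0.05066 m

S_c ≈ 50.7 mm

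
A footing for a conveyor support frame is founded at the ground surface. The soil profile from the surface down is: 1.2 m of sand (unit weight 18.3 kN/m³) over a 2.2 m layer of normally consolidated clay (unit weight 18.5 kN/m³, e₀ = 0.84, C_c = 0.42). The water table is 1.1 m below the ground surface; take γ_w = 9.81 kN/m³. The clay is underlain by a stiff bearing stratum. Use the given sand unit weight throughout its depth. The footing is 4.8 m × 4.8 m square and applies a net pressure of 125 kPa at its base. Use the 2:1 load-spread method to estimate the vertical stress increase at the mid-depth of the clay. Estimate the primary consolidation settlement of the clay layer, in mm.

S_c ≈ 230 mm

Mid-depth of clay below the ground surface: z = 1.2 + 2.2/2 = 2.3 m.
Total vertical stress at mid-clay: σ_v = 18.3×1.2 + 18.5×1.1 = 42.31 kPa.
Pore pressure: u = 9.81×(2.3 − 1.1) = 11.772 kPa.
Initial effective stress: σ'_0 = σ_v − u = 42.31 − 11.772 = 30.538 kPa.
Stress increase at mid-clay by the 2:1 spreading method:
Δσ = qBL/((B+z)(L+z)) = 125×4.8×4.8/((4.8+2.3)(4.8+2.3)) = 57.132 kPa
Final effective stress: σ'_f = σ'_0 + Δσ = 30.538 + 57.132 = 87.67 kPa.
Normally consolidated clay, so the full stress increment lies on the virgin compression line:
S_c = C_c·H/(1+e₀)·log₁₀(σ'_f/σ'_0) = 0.42×2.2/(1+0.84)×log₁₀(87.67/30.538)
    = 0.50217 × 0.45801 = 0.23 m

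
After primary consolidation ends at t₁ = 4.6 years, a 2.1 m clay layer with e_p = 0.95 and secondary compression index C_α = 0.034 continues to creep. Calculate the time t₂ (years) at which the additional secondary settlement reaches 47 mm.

S_s = C_α·H/(1+e_p)·log₁₀(t₂/t₁) ⇒ log₁₀(t₂/t₁) = S_s·(1+e_p)/(C_α·H).
log₁₀(t₂/t₁) = 0.047 × (1+0.95) / (0.034×2.1) = 1.284
t₂ = t₁ × 10^1.284 = 4.6 × 19.21 = 88.38 years

t₂ ≈ 88.4 years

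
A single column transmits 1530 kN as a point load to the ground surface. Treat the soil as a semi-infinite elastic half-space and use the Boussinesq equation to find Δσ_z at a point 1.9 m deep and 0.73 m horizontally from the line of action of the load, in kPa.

Boussinesq vertical stress below a point load on an elastic half-space:
Δσ_z = 3P/(2πz²) · [1 + (r/z)²]^(−5/2)
r/z = 0.73/1.9 = 0.38421; [1+(r/z)²]^(−5/2) = 0.70877.
Δσ_z = 3×1530/(2π×1.9²) × 0.70877 = 202.36 × 0.70877 = 143.4 kPa

Δσ_z ≈ 143 kPa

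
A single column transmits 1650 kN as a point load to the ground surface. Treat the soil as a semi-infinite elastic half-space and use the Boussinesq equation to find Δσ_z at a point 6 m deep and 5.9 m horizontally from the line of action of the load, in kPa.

Δσ_z ≈ 4.03 kPa

Boussinesq vertical stress below a point load on an elastic half-space:
Δσ_z = 3P/(2πz²) · [1 + (r/z)²]^(−5/2)
r/z = 5.9/6 = 0.98333; [1+(r/z)²]^(−5/2) = 0.1843.
Δσ_z = 3×1650/(2π×6²) × 0.1843 = 21.884 × 0.1843 = 4.033 kPa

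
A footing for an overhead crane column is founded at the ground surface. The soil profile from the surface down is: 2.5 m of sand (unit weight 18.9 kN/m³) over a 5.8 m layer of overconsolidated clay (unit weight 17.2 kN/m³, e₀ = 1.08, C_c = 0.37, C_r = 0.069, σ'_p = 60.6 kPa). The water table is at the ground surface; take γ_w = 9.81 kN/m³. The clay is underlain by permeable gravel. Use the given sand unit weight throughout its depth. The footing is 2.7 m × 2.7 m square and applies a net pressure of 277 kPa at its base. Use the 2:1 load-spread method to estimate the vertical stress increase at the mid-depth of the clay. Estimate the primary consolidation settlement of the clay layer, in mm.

S_c ≈ 122 mm

Mid-depth of clay below the ground surface: z = 2.5 + 5.8/2 = 5.4 m.
Total vertical stress at mid-clay: σ_v = 18.9×2.5 + 17.2×2.9 = 97.13 kPa.
Pore pressure: u = 9.81×(5.4 − 0) = 52.974 kPa.
Initial effective stress: σ'_0 = σ_v − u = 97.13 − 52.974 = 44.156 kPa.
Stress increase at mid-clay by the 2:1 spreading method:
Δσ = qBL/((B+z)(L+z)) = 277×2.7×2.7/((2.7+5.4)(2.7+5.4)) = 30.778 kPa
Final effective stress: σ'_f = 44.156 + 30.778 = 74.934 kPa.
σ'_f = 74.934 > σ'_p = 60.6 kPa, so the stress path crosses the preconsolidation pressure — recompression up to σ'_p, then virgin compression beyond:
S_c = H/(1+e₀)·[C_r·log₁₀(σ'_p/σ'_0) + C_c·log₁₀(σ'_f/σ'_p)]
    = 5.8/2.08 × [0.069×log₁₀(60.6/44.156) + 0.37×log₁₀(74.934/60.6)]
    = 2.7885 × [0.0094863 + 0.034116] = 0.1216 m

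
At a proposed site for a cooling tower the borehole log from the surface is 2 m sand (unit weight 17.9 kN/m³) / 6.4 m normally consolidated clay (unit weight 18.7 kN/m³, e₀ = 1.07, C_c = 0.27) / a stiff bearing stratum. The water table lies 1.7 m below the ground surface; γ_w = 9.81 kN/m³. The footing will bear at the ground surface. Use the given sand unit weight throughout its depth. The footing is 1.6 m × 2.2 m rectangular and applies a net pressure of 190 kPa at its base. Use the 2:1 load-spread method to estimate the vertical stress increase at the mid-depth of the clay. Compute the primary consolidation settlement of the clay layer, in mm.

Mid-depth of clay below the ground surface: z = 2 + 6.4/2 = 5.2 m.
Total vertical stress at mid-clay: σ_v = 17.9×2 + 18.7×3.2 = 95.64 kPa.
Pore pressure: u = 9.81×(5.2 − 1.7) = 34.335 kPa.
Initial effective stress: σ'_0 = σ_v − u = 95.64 − 34.335 = 61.305 kPa.
Stress increase at mid-clay by the 2:1 spreading method:
Δσ = qBL/((B+z)(L+z)) = 190×1.6×2.2/((1.6+5.2)(2.2+5.2)) = 13.291 kPa
Final effective stress: σ'_f = σ'_0 + Δσ = 61.305 + 13.291 = 74.596 kPa.
Normally consolidated clay, so the full stress increment lies on the virgin compression line:
S_c = C_c·H/(1+e₀)·log₁₀(σ'_f/σ'_0) = 0.27×6.4/(1+1.07)×log₁₀(74.596/61.305)
    = 0.83478 × 0.08522 = 0.07114 m

S_c ≈ 71.1 mm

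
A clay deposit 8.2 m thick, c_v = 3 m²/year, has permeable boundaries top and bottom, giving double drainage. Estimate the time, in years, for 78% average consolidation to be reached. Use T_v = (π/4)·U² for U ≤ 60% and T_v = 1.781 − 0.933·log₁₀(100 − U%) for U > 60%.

Drainage path length: H_d = H/2 = 4.1 m (double drainage).
U > 60%: T_v = 1.781 − 0.933·log₁₀(100 − 78) = 0.52852.
t = T_v·H_d²/c_v = 0.52852×4.1²/3 = 2.961 years.

t ≈ 2.96 years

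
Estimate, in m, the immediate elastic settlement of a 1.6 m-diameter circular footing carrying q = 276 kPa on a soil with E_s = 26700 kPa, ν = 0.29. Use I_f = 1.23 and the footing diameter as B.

Immediate (elastic) settlement: S_e = q·B·(1−ν²)/E_s · I_f.
S_e = 276 × 1.6 × (1 − 0.29²) / 26700 × 1.23
    = 276 × 1.6 × 0.9159 / 26700 × 1.23
    = 0.01863 m

S_e ≈ 0.0186 m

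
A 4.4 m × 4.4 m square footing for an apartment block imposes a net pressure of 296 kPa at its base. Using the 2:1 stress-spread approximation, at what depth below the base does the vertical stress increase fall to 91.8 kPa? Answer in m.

2:1 spreading — at depth z the loaded area has grown by z in each plan dimension:
qB²/(B+z)² = Δσ_z ⇒ z = B(√(q/Δσ_z) − 1) = 4.4×(√(296/91.8) − 1) = 3.501 m

z ≈ 3.5 m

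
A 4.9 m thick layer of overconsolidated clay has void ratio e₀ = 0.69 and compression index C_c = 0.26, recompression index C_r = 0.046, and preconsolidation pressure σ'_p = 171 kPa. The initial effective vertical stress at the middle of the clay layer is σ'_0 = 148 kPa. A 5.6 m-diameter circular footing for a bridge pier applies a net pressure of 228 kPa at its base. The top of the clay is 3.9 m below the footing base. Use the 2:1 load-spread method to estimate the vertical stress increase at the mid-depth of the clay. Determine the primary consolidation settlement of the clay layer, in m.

Mid-depth of clay below the footing base: z = 3.9 + 4.9/2 = 6.35 m.
Stress increase at mid-clay by the 2:1 spreading method:
Δσ ≈ qD²/(D+z)² = 228×5.6²/(5.6+6.35)² = 50.07 kPa
Final effective stress: σ'_f = 148 + 50.07 = 198.07 kPa.
σ'_f = 198.07 > σ'_p = 171 kPa, so the stress path crosses the preconsolidation pressure — recompression up to σ'_p, then virgin compression beyond:
S_c = H/(1+e₀)·[C_r·log₁₀(σ'_p/σ'_0) + C_c·log₁₀(σ'_f/σ'_p)]
    = 4.9/1.69 × [0.046×log₁₀(171/148) + 0.26×log₁₀(198.07/171)]
    = 2.8994 × [0.0028858 + 0.016594] = 0.05648 m

S_c ≈ 0.0565 m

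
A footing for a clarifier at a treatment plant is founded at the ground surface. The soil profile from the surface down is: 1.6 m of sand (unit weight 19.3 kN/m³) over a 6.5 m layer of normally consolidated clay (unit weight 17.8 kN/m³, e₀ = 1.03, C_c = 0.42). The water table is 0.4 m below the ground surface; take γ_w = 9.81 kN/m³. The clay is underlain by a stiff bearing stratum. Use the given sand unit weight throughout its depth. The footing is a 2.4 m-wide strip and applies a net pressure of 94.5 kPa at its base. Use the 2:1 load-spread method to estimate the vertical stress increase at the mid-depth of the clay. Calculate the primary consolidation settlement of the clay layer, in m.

Mid-depth of clay below the ground surface: z = 1.6 + 6.5/2 = 4.85 m.
Total vertical stress at mid-clay: σ_v = 19.3×1.6 + 17.8×3.25 = 88.73 kPa.
Pore pressure: u = 9.81×(4.85 − 0.4) = 43.655 kPa.
Initial effective stress: σ'_0 = σ_v − u = 88.73 − 43.655 = 45.075 kPa.
Stress increase at mid-clay by the 2:1 spreading method:
Δσ = qB/(B+z) = 94.5×2.4/(2.4+4.85) = 31.283 kPa
Final effective stress: σ'_f = σ'_0 + Δσ = 45.075 + 31.283 = 76.358 kPa.
Normally consolidated clay, so the full stress increment lies on the virgin compression line:
S_c = C_c·H/(1+e₀)·log₁₀(σ'_f/σ'_0) = 0.42×6.5/(1+1.03)×log₁₀(76.358/45.075)
    = 1.3448 × 0.22892 = 0.3079 m

S_c ≈ 0.308 m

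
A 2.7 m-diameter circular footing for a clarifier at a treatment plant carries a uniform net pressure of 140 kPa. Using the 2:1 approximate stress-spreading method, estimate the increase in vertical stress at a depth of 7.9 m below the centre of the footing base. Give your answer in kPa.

By the 2:1 method the load spreads at 1 horizontal : 2 vertical, so at depth z the loaded area has grown by z in each plan dimension:
Δσ ≈ qD²/(D+z)² = 140×2.7²/(2.7+7.9)² = 9.0833 kPa

Δσ_z ≈ 9.08 kPa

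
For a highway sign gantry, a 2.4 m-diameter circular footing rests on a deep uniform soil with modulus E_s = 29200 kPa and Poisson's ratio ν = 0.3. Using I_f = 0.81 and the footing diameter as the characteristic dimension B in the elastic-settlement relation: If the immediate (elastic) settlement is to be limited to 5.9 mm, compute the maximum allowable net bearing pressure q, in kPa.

q ≈ 97.4 kPa

S_e = q·B·(1−ν²)/E_s · I_f  ⇒  q = S_e·E_s / (B·(1−ν²)·I_f).
q = 0.0059 × 29200 / (2.4 × 0.91 × 0.81) = 97.39 kPa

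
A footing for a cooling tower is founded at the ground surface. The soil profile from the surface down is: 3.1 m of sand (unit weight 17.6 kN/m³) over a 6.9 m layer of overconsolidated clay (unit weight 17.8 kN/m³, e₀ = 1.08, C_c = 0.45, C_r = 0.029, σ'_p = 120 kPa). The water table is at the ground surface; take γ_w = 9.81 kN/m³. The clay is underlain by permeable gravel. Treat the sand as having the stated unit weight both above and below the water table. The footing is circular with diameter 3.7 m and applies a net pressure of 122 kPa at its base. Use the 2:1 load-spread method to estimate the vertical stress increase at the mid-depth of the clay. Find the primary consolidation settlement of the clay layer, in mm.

Mid-depth of clay below the ground surface: z = 3.1 + 6.9/2 = 6.55 m.
Total vertical stress at mid-clay: σ_v = 17.6×3.1 + 17.8×3.45 = 115.97 kPa.
Pore pressure: u = 9.81×(6.55 − 0) = 64.255 kPa.
Initial effective stress: σ'_0 = σ_v − u = 115.97 − 64.255 = 51.715 kPa.
Stress increase at mid-clay by the 2:1 spreading method:
Δσ ≈ qD²/(D+z)² = 122×3.7²/(3.7+6.55)² = 15.897 kPa
Final effective stress: σ'_f = 51.715 + 15.897 = 67.612 kPa.
σ'_f = 67.612 ≤ σ'_p = 120 kPa, so the clay remains overconsolidated and only the recompression index applies:
S_c = C_r·H/(1+e₀)·log₁₀(σ'_f/σ'_0) = 0.029×6.9/2.08×log₁₀(67.612/51.715)
    = 0.096202 × 0.11641 = 0.0112 m

S_c ≈ 11.2 mm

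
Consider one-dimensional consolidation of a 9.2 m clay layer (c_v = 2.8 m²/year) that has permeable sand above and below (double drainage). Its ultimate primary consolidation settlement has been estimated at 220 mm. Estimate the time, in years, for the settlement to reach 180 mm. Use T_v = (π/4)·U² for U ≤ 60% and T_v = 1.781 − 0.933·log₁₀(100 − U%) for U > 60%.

t ≈ 4.58 years

Drainage path length: H_d = H/2 = 4.6 m (double drainage).
U = S(t)/S_ult = 180/220 = 0.8182.
U > 60%: T_v = 1.781 − 0.933·log₁₀(100 − 81.818) = 0.60576.
t = T_v·H_d²/c_v = 0.60576×4.6²/2.8 = 4.578 years.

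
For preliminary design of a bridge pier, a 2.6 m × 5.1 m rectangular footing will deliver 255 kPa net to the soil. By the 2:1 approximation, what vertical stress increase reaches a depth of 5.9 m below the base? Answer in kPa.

Δσ_z ≈ 36.2 kPa

By the 2:1 method the load spreads at 1 horizontal : 2 vertical, so at depth z the loaded area has grown by z in each plan dimension:
Δσ = qBL/((B+z)(L+z)) = 255×2.6×5.1/((2.6+5.9)(5.1+5.9)) = 36.164 kPa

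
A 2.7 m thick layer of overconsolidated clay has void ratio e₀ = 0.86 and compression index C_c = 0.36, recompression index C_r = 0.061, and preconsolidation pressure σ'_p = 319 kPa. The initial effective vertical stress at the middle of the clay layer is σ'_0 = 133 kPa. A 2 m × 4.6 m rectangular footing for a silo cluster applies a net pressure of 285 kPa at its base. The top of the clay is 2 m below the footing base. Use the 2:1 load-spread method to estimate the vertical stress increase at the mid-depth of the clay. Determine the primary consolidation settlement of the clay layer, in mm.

S_c ≈ 14.6 mm

Mid-depth of clay below the footing base: z = 2 + 2.7/2 = 3.35 m.
Stress increase at mid-clay by the 2:1 spreading method:
Δσ = qBL/((B+z)(L+z)) = 285×2×4.6/((2+3.35)(4.6+3.35)) = 61.647 kPa
Final effective stress: σ'_f = 133 + 61.647 = 194.65 kPa.
σ'_f = 194.65 ≤ σ'_p = 319 kPa, so the clay remains overconsolidated and only the recompression index applies:
S_c = C_r·H/(1+e₀)·log₁₀(σ'_f/σ'_0) = 0.061×2.7/1.86×log₁₀(194.65/133)
    = 0.088548 × 0.1654 = 0.01465 m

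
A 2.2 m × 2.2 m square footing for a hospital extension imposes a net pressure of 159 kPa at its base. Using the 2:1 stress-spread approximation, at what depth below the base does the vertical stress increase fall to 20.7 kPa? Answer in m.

z ≈ 3.9 m

2:1 spreading — at depth z the loaded area has grown by z in each plan dimension:
qB²/(B+z)² = Δσ_z ⇒ z = B(√(q/Δσ_z) − 1) = 2.2×(√(159/20.7) − 1) = 3.897 m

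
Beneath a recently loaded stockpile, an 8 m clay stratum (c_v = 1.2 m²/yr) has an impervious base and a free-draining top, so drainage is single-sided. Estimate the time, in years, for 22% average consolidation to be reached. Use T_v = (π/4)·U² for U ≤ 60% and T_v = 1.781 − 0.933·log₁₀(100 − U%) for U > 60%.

t ≈ 2.03 years

Drainage path length: H_d = H = 8 m (single drainage).
U ≤ 60%: T_v = (π/4)·U² = (π/4)×0.22² = 0.038013.
t = T_v·H_d²/c_v = 0.038013×8²/1.2 = 2.027 years.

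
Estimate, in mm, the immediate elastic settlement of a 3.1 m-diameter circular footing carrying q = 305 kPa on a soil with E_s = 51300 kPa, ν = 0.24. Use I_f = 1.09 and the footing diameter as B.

S_e ≈ 18.9 mm

Immediate (elastic) settlement: S_e = q·B·(1−ν²)/E_s · I_f.
S_e = 305 × 3.1 × (1 − 0.24²) / 51300 × 1.09
    = 305 × 3.1 × 0.9424 / 51300 × 1.09
    = 0.01893 m = 18.93 mm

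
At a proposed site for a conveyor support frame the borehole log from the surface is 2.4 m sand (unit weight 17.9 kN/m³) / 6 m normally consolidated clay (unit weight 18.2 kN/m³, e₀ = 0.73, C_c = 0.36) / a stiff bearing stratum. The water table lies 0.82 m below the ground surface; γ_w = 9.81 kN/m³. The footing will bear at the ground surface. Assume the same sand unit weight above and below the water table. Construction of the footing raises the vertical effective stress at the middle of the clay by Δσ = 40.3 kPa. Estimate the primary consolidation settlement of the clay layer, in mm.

Mid-depth of clay below the ground surface: z = 2.4 + 6/2 = 5.4 m.
Total vertical stress at mid-clay: σ_v = 17.9×2.4 + 18.2×3 = 97.56 kPa.
Pore pressure: u = 9.81×(5.4 − 0.82) = 44.93 kPa.
Initial effective stress: σ'_0 = σ_v − u = 97.56 − 44.93 = 52.63 kPa.
Final effective stress: σ'_f = σ'_0 + Δσ = 52.63 + 40.3 = 92.93 kPa.
Normally consolidated clay, so the full stress increment lies on the virgin compression line:
S_c = C_c·H/(1+e₀)·log₁₀(σ'_f/σ'_0) = 0.36×6/(1+0.73)×log₁₀(92.93/52.63)
    = 1.2486 × 0.24692 = 0.3083 m

S_c ≈ 308 mm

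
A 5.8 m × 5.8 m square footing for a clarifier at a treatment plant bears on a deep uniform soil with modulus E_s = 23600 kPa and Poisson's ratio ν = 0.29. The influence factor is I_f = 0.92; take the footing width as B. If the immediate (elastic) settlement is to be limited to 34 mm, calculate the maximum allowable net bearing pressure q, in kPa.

S_e = q·B·(1−ν²)/E_s · I_f  ⇒  q = S_e·E_s / (B·(1−ν²)·I_f).
q = 0.034 × 23600 / (5.8 × 0.9159 × 0.92) = 164.2 kPa

q ≈ 164 kPa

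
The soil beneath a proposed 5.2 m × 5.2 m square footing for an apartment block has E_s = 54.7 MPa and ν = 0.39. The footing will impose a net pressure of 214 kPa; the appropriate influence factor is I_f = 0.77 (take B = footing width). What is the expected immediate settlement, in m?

Immediate (elastic) settlement: S_e = q·B·(1−ν²)/E_s · I_f.
E_s = 54.7 MPa = 54700 kPa.
S_e = 214 × 5.2 × (1 − 0.39²) / 54700 × 0.77
    = 214 × 5.2 × 0.8479 / 54700 × 0.77
    = 0.01328 m

S_e ≈ 0.0133 m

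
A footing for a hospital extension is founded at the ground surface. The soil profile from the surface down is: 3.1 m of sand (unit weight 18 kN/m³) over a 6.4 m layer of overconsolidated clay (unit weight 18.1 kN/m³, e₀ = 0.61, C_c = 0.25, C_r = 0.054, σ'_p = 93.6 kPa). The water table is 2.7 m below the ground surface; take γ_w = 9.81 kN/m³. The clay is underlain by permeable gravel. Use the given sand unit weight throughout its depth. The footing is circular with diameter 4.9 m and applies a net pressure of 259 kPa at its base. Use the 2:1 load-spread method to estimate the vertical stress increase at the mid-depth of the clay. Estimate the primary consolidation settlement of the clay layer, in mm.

S_c ≈ 152 mm

Mid-depth of clay below the ground surface: z = 3.1 + 6.4/2 = 6.3 m.
Total vertical stress at mid-clay: σ_v = 18×3.1 + 18.1×3.2 = 113.72 kPa.
Pore pressure: u = 9.81×(6.3 − 2.7) = 35.316 kPa.
Initial effective stress: σ'_0 = σ_v − u = 113.72 − 35.316 = 78.404 kPa.
Stress increase at mid-clay by the 2:1 spreading method:
Δσ ≈ qD²/(D+z)² = 259×4.9²/(4.9+6.3)² = 49.574 kPa
Final effective stress: σ'_f = 78.404 + 49.574 = 127.98 kPa.
σ'_f = 127.98 > σ'_p = 93.6 kPa, so the stress path crosses the preconsolidation pressure — recompression up to σ'_p, then virgin compression beyond:
S_c = H/(1+e₀)·[C_r·log₁₀(σ'_p/σ'_0) + C_c·log₁₀(σ'_f/σ'_p)]
    = 6.4/1.61 × [0.054×log₁₀(93.6/78.404) + 0.25×log₁₀(127.98/93.6)]
    = 3.9752 × [0.0041546 + 0.033967] = 0.1515 m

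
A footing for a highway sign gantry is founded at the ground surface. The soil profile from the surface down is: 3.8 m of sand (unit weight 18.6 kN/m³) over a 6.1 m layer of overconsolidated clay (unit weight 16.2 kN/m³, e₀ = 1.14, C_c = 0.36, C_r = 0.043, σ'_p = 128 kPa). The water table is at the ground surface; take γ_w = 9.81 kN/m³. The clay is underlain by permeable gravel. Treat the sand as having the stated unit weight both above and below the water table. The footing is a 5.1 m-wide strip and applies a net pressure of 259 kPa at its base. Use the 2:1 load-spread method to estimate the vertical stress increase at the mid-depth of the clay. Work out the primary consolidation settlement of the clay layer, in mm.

S_c ≈ 156 mm

Mid-depth of clay below the ground surface: z = 3.8 + 6.1/2 = 6.85 m.
Total vertical stress at mid-clay: σ_v = 18.6×3.8 + 16.2×3.05 = 120.09 kPa.
Pore pressure: u = 9.81×(6.85 − 0) = 67.198 kPa.
Initial effective stress: σ'_0 = σ_v − u = 120.09 − 67.198 = 52.892 kPa.
Stress increase at mid-clay by the 2:1 spreading method:
Δσ = qB/(B+z) = 259×5.1/(5.1+6.85) = 110.54 kPa
Final effective stress: σ'_f = 52.892 + 110.54 = 163.43 kPa.
σ'_f = 163.43 > σ'_p = 128 kPa, so the stress path crosses the preconsolidation pressure — recompression up to σ'_p, then virgin compression beyond:
S_c = H/(1+e₀)·[C_r·log₁₀(σ'_p/σ'_0) + C_c·log₁₀(σ'_f/σ'_p)]
    = 6.1/2.14 × [0.043×log₁₀(128/52.892) + 0.36×log₁₀(163.43/128)]
    = 2.8505 × [0.016504 + 0.038204] = 0.1559 m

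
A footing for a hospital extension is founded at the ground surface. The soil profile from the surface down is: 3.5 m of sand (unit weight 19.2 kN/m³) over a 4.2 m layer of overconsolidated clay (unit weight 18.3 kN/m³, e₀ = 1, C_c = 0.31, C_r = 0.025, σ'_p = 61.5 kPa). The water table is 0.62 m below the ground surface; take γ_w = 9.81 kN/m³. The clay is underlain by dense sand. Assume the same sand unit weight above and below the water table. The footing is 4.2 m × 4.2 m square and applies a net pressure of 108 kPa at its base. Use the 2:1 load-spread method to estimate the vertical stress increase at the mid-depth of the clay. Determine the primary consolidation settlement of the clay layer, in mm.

Mid-depth of clay below the ground surface: z = 3.5 + 4.2/2 = 5.6 m.
Total vertical stress at mid-clay: σ_v = 19.2×3.5 + 18.3×2.1 = 105.63 kPa.
Pore pressure: u = 9.81×(5.6 − 0.62) = 48.854 kPa.
Initial effective stress: σ'_0 = σ_v − u = 105.63 − 48.854 = 56.776 kPa.
Stress increase at mid-clay by the 2:1 spreading method:
Δσ = qBL/((B+z)(L+z)) = 108×4.2×4.2/((4.2+5.6)(4.2+5.6)) = 19.837 kPa
Final effective stress: σ'_f = 56.776 + 19.837 = 76.613 kPa.
σ'_f = 76.613 > σ'_p = 61.5 kPa, so the stress path crosses the preconsolidation pressure — recompression up to σ'_p, then virgin compression beyond:
S_c = H/(1+e₀)·[C_r·log₁₀(σ'_p/σ'_0) + C_c·log₁₀(σ'_f/σ'_p)]
    = 4.2/2 × [0.025×log₁₀(61.5/56.776) + 0.31×log₁₀(76.613/61.5)]
    = 2.1 × [0.00086776 + 0.029582] = 0.06394 m

S_c ≈ 63.9 mm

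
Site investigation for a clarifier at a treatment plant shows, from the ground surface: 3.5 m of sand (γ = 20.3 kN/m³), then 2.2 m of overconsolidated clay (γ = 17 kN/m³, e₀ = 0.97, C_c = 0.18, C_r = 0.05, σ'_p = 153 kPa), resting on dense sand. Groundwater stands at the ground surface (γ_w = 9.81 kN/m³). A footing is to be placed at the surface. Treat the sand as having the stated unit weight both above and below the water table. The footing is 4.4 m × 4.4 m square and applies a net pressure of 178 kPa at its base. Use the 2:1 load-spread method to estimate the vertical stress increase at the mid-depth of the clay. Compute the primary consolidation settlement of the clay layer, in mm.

Mid-depth of clay below the ground surface: z = 3.5 + 2.2/2 = 4.6 m.
Total vertical stress at mid-clay: σ_v = 20.3×3.5 + 17×1.1 = 89.75 kPa.
Pore pressure: u = 9.81×(4.6 − 0) = 45.126 kPa.
Initial effective stress: σ'_0 = σ_v − u = 89.75 − 45.126 = 44.624 kPa.
Stress increase at mid-clay by the 2:1 spreading method:
Δσ = qBL/((B+z)(L+z)) = 178×4.4×4.4/((4.4+4.6)(4.4+4.6)) = 42.544 kPa
Final effective stress: σ'_f = 44.624 + 42.544 = 87.168 kPa.
σ'_f = 87.168 ≤ σ'_p = 153 kPa, so the clay remains overconsolidated and only the recompression index applies:
S_c = C_r·H/(1+e₀)·log₁₀(σ'_f/σ'_0) = 0.05×2.2/1.97×log₁₀(87.168/44.624)
    = 0.05584 × 0.29079 = 0.01624 m

S_c ≈ 16.2 mm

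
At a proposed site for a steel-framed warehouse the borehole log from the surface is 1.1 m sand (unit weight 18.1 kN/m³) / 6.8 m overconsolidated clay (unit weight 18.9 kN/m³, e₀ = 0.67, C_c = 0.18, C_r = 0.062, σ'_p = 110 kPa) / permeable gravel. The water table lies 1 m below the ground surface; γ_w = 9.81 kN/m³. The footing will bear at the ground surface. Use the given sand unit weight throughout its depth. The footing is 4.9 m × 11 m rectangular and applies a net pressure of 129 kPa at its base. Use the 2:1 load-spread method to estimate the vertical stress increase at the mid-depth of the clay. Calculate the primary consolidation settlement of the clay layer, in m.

S_c ≈ 0.0736 m

Mid-depth of clay below the ground surface: z = 1.1 + 6.8/2 = 4.5 m.
Total vertical stress at mid-clay: σ_v = 18.1×1.1 + 18.9×3.4 = 84.17 kPa.
Pore pressure: u = 9.81×(4.5 − 1) = 34.335 kPa.
Initial effective stress: σ'_0 = σ_v − u = 84.17 − 34.335 = 49.835 kPa.
Stress increase at mid-clay by the 2:1 spreading method:
Δσ = qBL/((B+z)(L+z)) = 129×4.9×11/((4.9+4.5)(11+4.5)) = 47.722 kPa
Final effective stress: σ'_f = 49.835 + 47.722 = 97.557 kPa.
σ'_f = 97.557 ≤ σ'_p = 110 kPa, so the clay remains overconsolidated and only the recompression index applies:
S_c = C_r·H/(1+e₀)·log₁₀(σ'_f/σ'_0) = 0.062×6.8/1.67×log₁₀(97.557/49.835)
    = 0.25246 × 0.29172 = 0.07365 m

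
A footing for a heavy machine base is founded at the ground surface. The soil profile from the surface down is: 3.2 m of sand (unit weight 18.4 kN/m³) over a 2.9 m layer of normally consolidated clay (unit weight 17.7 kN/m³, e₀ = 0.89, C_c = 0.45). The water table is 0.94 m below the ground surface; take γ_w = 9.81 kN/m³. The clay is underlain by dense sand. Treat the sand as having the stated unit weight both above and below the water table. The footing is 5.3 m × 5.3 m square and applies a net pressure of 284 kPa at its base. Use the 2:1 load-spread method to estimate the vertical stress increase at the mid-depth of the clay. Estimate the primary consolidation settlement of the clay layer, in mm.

S_c ≈ 295 mm

Mid-depth of clay below the ground surface: z = 3.2 + 2.9/2 = 4.65 m.
Total vertical stress at mid-clay: σ_v = 18.4×3.2 + 17.7×1.45 = 84.545 kPa.
Pore pressure: u = 9.81×(4.65 − 0.94) = 36.395 kPa.
Initial effective stress: σ'_0 = σ_v − u = 84.545 − 36.395 = 48.15 kPa.
Stress increase at mid-clay by the 2:1 spreading method:
Δσ = qBL/((B+z)(L+z)) = 284×5.3×5.3/((5.3+4.65)(5.3+4.65)) = 80.579 kPa
Final effective stress: σ'_f = σ'_0 + Δσ = 48.15 + 80.579 = 128.73 kPa.
Normally consolidated clay, so the full stress increment lies on the virgin compression line:
S_c = C_c·H/(1+e₀)·log₁₀(σ'_f/σ'_0) = 0.45×2.9/(1+0.89)×log₁₀(128.73/48.15)
    = 0.69048 × 0.42708 = 0.2949 m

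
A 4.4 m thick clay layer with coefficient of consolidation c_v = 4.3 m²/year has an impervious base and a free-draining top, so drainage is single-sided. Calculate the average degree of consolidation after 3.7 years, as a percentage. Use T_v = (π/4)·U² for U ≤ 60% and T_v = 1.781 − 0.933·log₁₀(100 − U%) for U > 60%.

Drainage path length: H_d = H = 4.4 m (single drainage).
T_v = c_v·t/H_d² = 4.3×3.7/4.4² = 0.8218.
T_v = 0.8218 corresponds to the U > 60% branch:
U = 1 − 10^((1.781 − T_v)/0.933)/100 = 0.8933

U ≈ 89.3 %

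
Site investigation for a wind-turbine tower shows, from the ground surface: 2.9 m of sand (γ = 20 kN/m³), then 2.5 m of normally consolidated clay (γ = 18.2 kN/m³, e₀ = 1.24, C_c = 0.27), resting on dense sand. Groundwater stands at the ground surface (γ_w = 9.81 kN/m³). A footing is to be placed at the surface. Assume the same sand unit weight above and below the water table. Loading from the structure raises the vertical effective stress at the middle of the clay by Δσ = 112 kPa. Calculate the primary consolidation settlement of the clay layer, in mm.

Mid-depth of clay below the ground surface: z = 2.9 + 2.5/2 = 4.15 m.
Total vertical stress at mid-clay: σ_v = 20×2.9 + 18.2×1.25 = 80.75 kPa.
Pore pressure: u = 9.81×(4.15 − 0) = 40.712 kPa.
Initial effective stress: σ'_0 = σ_v − u = 80.75 − 40.712 = 40.038 kPa.
Final effective stress: σ'_f = σ'_0 + Δσ = 40.038 + 112 = 152.04 kPa.
Normally consolidated clay, so the full stress increment lies on the virgin compression line:
S_c = C_c·H/(1+e₀)·log₁₀(σ'_f/σ'_0) = 0.27×2.5/(1+1.24)×log₁₀(152.04/40.038)
    = 0.30134 × 0.57949 = 0.1746 m

S_c ≈ 175 mm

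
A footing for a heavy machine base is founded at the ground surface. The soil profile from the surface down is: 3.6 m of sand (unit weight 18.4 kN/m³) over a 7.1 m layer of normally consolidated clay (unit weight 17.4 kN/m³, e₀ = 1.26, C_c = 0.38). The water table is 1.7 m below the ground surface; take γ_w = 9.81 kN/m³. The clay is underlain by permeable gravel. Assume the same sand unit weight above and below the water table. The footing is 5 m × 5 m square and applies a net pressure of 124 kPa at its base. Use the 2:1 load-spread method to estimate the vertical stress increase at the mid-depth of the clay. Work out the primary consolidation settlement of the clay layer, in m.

S_c ≈ 0.129 m

Mid-depth of clay below the ground surface: z = 3.6 + 7.1/2 = 7.15 m.
Total vertical stress at mid-clay: σ_v = 18.4×3.6 + 17.4×3.55 = 128.01 kPa.
Pore pressure: u = 9.81×(7.15 − 1.7) = 53.465 kPa.
Initial effective stress: σ'_0 = σ_v − u = 128.01 − 53.465 = 74.545 kPa.
Stress increase at mid-clay by the 2:1 spreading method:
Δσ = qBL/((B+z)(L+z)) = 124×5×5/((5+7.15)(5+7.15)) = 21 kPa
Final effective stress: σ'_f = σ'_0 + Δσ = 74.545 + 21 = 95.545 kPa.
Normally consolidated clay, so the full stress increment lies on the virgin compression line:
S_c = C_c·H/(1+e₀)·log₁₀(σ'_f/σ'_0) = 0.38×7.1/(1+1.26)×log₁₀(95.545/74.545)
    = 1.1938 × 0.10779 = 0.1287 m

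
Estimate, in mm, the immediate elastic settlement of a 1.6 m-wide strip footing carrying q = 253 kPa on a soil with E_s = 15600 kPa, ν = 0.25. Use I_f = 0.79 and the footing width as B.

Immediate (elastic) settlement: S_e = q·B·(1−ν²)/E_s · I_f.
S_e = 253 × 1.6 × (1 − 0.25²) / 15600 × 0.79
    = 253 × 1.6 × 0.9375 / 15600 × 0.79
    = 0.01922 m = 19.22 mm

S_e ≈ 19.2 mm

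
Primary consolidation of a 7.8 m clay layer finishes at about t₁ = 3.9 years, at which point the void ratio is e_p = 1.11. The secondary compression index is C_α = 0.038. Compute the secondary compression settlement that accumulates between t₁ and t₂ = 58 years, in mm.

S_s ≈ 165 mm

Secondary compression: S_s = C_α·H/(1+e_p)·log₁₀(t₂/t₁)
S_s = 0.038×7.8/(1+1.11)×log₁₀(58/3.9)
    = 0.1405 × 1.172 = 0.1647 m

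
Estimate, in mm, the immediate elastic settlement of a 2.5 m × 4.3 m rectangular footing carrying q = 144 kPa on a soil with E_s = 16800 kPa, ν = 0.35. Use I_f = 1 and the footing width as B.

S_e ≈ 18.8 mm

Immediate (elastic) settlement: S_e = q·B·(1−ν²)/E_s · I_f.
S_e = 144 × 2.5 × (1 − 0.35²) / 16800 × 1
    = 144 × 2.5 × 0.8775 / 16800 × 1
    = 0.0188 m = 18.8 mm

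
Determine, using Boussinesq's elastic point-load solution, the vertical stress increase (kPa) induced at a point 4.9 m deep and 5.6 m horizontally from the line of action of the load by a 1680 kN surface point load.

Boussinesq vertical stress below a point load on an elastic half-space:
Δσ_z = 3P/(2πz²) · [1 + (r/z)²]^(−5/2)
r/z = 5.6/4.9 = 1.1429; [1+(r/z)²]^(−5/2) = 0.12382.
Δσ_z = 3×1680/(2π×4.9²) × 0.12382 = 33.409 × 0.12382 = 4.137 kPa

Δσ_z ≈ 4.14 kPa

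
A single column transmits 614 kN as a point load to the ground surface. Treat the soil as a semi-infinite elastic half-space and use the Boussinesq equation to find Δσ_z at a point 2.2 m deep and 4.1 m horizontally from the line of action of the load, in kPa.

Δσ_z ≈ 1.43 kPa

Boussinesq vertical stress below a point load on an elastic half-space:
Δσ_z = 3P/(2πz²) · [1 + (r/z)²]^(−5/2)
r/z = 4.1/2.2 = 1.8636; [1+(r/z)²]^(−5/2) = 0.02363.
Δσ_z = 3×614/(2π×2.2²) × 0.02363 = 60.571 × 0.02363 = 1.431 kPa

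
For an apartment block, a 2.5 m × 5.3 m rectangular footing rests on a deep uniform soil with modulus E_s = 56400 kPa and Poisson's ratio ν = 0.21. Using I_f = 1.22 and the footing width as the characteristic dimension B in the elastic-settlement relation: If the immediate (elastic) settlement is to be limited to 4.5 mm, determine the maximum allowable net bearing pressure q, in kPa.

q ≈ 87.1 kPa

S_e = q·B·(1−ν²)/E_s · I_f  ⇒  q = S_e·E_s / (B·(1−ν²)·I_f).
q = 0.0045 × 56400 / (2.5 × 0.9559 × 1.22) = 87.05 kPa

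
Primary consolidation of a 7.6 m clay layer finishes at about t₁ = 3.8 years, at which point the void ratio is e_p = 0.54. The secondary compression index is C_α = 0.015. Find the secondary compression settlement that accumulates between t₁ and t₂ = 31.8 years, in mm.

Secondary compression: S_s = C_α·H/(1+e_p)·log₁₀(t₂/t₁)
S_s = 0.015×7.6/(1+0.54)×log₁₀(31.8/3.8)
    = 0.07403 × 0.9226 = 0.0683 m

S_s ≈ 68.3 mm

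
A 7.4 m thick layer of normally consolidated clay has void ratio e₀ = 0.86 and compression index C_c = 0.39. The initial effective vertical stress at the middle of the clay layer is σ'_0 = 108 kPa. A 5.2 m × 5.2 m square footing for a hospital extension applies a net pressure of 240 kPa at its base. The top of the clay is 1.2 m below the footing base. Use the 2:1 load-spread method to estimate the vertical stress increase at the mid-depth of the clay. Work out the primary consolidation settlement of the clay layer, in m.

S_c ≈ 0.312 m

Mid-depth of clay below the footing base: z = 1.2 + 7.4/2 = 4.9 m.
Stress increase at mid-clay by the 2:1 spreading method:
Δσ = qBL/((B+z)(L+z)) = 240×5.2×5.2/((5.2+4.9)(5.2+4.9)) = 63.617 kPa
Final effective stress: σ'_f = σ'_0 + Δσ = 108 + 63.617 = 171.62 kPa.
Normally consolidated clay, so the full stress increment lies on the virgin compression line:
S_c = C_c·H/(1+e₀)·log₁₀(σ'_f/σ'_0) = 0.39×7.4/(1+0.86)×log₁₀(171.62/108)
    = 1.5516 × 0.20114 = 0.3121 m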